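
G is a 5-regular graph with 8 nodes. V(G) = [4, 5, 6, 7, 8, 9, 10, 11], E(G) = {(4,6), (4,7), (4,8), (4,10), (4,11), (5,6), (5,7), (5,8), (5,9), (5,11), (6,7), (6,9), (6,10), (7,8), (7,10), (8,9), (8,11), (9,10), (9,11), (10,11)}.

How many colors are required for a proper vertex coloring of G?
Clique number ω(G) = 4 (lower bound: χ ≥ ω).
The clique on [5, 8, 9, 11] has size 4, forcing χ ≥ 4, and the coloring below uses 4 colors, so χ(G) = 4.
A valid 4-coloring: color 1: [8, 10]; color 2: [7, 9]; color 3: [6, 11]; color 4: [4, 5].

χ(G) = 4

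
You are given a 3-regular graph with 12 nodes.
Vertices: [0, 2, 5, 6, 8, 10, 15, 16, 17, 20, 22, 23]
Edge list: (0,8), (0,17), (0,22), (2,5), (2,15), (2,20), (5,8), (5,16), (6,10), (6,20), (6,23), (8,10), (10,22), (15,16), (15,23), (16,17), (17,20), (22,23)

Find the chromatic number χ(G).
Clique number ω(G) = 2 (lower bound: χ ≥ ω).
Odd cycle [15, 2, 20, 6, 23] needs 3 colors (χ ≥ 3).
The coloring below uses 3 colors, so χ(G) = 3.
A valid 3-coloring: color 1: [0, 10, 16, 20, 23]; color 2: [5, 6, 15, 17, 22]; color 3: [2, 8].

χ(G) = 3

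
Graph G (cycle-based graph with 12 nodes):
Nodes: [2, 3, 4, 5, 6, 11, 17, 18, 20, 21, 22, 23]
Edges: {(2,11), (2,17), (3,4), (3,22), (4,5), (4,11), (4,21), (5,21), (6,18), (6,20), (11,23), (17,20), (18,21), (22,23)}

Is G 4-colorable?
A valid 4-coloring: color 1: [2, 4, 18, 20, 23]; color 2: [6, 11, 17, 21, 22]; color 3: [3, 5].
(χ(G) = 3 ≤ 4.)

Yes, G is 4-colorable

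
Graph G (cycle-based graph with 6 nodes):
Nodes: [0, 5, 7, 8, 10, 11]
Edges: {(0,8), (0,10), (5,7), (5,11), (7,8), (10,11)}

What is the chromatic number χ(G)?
Clique number ω(G) = 2 (lower bound: χ ≥ ω).
The graph is bipartite (no odd cycle), so 2 colors suffice: χ(G) = 2.
A valid 2-coloring: color 1: [0, 7, 11]; color 2: [5, 8, 10].

χ(G) = 2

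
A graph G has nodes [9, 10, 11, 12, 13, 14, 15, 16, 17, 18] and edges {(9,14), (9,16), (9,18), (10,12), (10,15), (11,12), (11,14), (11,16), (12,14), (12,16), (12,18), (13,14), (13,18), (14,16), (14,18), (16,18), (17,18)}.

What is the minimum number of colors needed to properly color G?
Clique number ω(G) = 4 (lower bound: χ ≥ ω).
The clique on [9, 14, 16, 18] has size 4, forcing χ ≥ 4, and the coloring below uses 4 colors, so χ(G) = 4.
A valid 4-coloring: color 1: [10, 14, 17]; color 2: [11, 15, 18]; color 3: [13, 16]; color 4: [9, 12].

χ(G) = 4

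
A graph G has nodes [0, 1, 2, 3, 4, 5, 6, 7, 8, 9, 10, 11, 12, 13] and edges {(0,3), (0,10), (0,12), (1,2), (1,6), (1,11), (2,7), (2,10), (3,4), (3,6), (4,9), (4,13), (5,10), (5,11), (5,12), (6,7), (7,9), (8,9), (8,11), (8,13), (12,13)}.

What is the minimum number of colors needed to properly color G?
χ(G) = 3

Clique number ω(G) = 2 (lower bound: χ ≥ ω).
Odd cycle [13, 12, 0, 3, 4] needs 3 colors (χ ≥ 3).
The coloring below uses 3 colors, so χ(G) = 3.
A valid 3-coloring: color 1: [0, 2, 6, 9, 11, 13]; color 2: [1, 4, 7, 8, 10, 12]; color 3: [3, 5].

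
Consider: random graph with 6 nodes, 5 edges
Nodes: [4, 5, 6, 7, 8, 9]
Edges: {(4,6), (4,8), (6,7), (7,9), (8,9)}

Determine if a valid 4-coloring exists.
A valid 4-coloring: color 1: [5, 6, 8]; color 2: [4, 7]; color 3: [9].
(χ(G) = 3 ≤ 4.)

Yes, G is 4-colorable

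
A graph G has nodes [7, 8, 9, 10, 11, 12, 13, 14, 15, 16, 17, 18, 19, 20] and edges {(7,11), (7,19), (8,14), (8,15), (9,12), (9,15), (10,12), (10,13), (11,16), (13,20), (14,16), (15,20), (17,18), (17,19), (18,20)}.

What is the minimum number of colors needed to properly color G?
χ(G) = 2

Clique number ω(G) = 2 (lower bound: χ ≥ ω).
The graph is bipartite (no odd cycle), so 2 colors suffice: χ(G) = 2.
A valid 2-coloring: color 1: [7, 8, 9, 10, 16, 17, 20]; color 2: [11, 12, 13, 14, 15, 18, 19].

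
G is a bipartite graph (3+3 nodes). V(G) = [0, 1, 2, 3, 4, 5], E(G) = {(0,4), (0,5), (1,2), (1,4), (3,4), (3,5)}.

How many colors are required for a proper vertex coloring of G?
Clique number ω(G) = 2 (lower bound: χ ≥ ω).
The graph is bipartite (no odd cycle), so 2 colors suffice: χ(G) = 2.
A valid 2-coloring: color 1: [2, 4, 5]; color 2: [0, 1, 3].

χ(G) = 2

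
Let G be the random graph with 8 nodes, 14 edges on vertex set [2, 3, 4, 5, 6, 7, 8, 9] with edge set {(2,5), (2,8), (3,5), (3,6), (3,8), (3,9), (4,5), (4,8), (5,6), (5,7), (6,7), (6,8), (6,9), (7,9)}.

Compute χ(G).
Clique number ω(G) = 3 (lower bound: χ ≥ ω).
The clique on [3, 6, 8] has size 3, forcing χ ≥ 3, and the coloring below uses 3 colors, so χ(G) = 3.
A valid 3-coloring: color 1: [5, 8, 9]; color 2: [2, 4, 6]; color 3: [3, 7].

χ(G) = 3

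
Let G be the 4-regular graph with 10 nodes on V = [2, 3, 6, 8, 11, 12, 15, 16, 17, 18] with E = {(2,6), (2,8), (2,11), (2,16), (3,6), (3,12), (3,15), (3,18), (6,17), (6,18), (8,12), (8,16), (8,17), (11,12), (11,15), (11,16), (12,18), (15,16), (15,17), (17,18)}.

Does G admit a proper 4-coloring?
A valid 4-coloring: color 1: [2, 15, 18]; color 2: [3, 16, 17]; color 3: [6, 8, 11]; color 4: [12].
(χ(G) = 4 ≤ 4.)

Yes, G is 4-colorable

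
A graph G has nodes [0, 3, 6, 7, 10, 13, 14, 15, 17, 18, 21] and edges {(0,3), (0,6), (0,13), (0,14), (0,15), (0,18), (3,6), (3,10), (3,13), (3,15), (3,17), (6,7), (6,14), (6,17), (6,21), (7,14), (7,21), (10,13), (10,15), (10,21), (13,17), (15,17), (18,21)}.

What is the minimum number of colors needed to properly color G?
Clique number ω(G) = 3 (lower bound: χ ≥ ω).
The clique on [0, 3, 13] has size 3, forcing χ ≥ 3, and the coloring below uses 3 colors, so χ(G) = 3.
A valid 3-coloring: color 1: [6, 13, 15, 18]; color 2: [0, 7, 10, 17]; color 3: [3, 14, 21].

χ(G) = 3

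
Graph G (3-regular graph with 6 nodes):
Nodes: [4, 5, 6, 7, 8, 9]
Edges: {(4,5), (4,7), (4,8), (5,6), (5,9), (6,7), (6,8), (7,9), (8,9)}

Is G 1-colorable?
No, G is not 1-colorable

Edge (8,9) forces its endpoints to differ, so 1 color is not enough.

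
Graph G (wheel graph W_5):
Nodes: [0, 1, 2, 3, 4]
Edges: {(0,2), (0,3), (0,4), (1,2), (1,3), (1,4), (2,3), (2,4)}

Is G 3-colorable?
A valid 3-coloring: color 1: [2]; color 2: [3, 4]; color 3: [0, 1].
(χ(G) = 3 ≤ 3.)

Yes, G is 3-colorable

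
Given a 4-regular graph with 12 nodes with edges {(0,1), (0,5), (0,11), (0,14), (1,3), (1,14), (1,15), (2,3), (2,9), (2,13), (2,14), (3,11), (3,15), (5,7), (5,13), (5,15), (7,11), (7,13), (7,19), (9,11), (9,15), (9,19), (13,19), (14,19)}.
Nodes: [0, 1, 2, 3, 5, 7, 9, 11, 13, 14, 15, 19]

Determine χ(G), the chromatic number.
χ(G) = 3

Clique number ω(G) = 3 (lower bound: χ ≥ ω).
The clique on [0, 1, 14] has size 3, forcing χ ≥ 3, and the coloring below uses 3 colors, so χ(G) = 3.
A valid 3-coloring: color 1: [3, 9, 13, 14]; color 2: [0, 2, 7, 15]; color 3: [1, 5, 11, 19].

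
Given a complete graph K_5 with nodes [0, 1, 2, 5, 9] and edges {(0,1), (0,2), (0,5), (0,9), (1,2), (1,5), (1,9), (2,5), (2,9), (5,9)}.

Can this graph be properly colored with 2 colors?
No, G is not 2-colorable

The clique on vertices [0, 1, 2, 5, 9] has size 5 > 2, so it alone needs 5 colors.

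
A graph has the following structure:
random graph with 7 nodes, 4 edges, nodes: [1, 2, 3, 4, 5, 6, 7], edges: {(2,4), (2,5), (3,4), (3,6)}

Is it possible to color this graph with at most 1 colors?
Edge (2,4) forces its endpoints to differ, so 1 color is not enough.

No, G is not 1-colorable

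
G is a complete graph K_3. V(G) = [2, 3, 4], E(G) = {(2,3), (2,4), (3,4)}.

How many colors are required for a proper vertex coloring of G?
χ(G) = 3

Clique number ω(G) = 3 (lower bound: χ ≥ ω).
The clique on [2, 3, 4] has size 3, forcing χ ≥ 3, and the coloring below uses 3 colors, so χ(G) = 3.
A valid 3-coloring: color 1: [4]; color 2: [3]; color 3: [2].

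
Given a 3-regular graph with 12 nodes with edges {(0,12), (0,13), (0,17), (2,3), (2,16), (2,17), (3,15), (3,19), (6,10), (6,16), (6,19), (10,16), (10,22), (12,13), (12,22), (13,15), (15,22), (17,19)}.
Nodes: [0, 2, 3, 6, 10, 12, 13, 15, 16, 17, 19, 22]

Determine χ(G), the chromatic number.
χ(G) = 3

Clique number ω(G) = 3 (lower bound: χ ≥ ω).
The clique on [0, 12, 13] has size 3, forcing χ ≥ 3, and the coloring below uses 3 colors, so χ(G) = 3.
A valid 3-coloring: color 1: [3, 6, 13, 17, 22]; color 2: [0, 2, 10, 15, 19]; color 3: [12, 16].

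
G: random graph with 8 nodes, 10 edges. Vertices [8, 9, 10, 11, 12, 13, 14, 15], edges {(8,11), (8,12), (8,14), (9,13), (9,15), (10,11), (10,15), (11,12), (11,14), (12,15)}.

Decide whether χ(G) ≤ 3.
A valid 3-coloring: color 1: [11, 13, 15]; color 2: [9, 10, 12, 14]; color 3: [8].
(χ(G) = 3 ≤ 3.)

Yes, G is 3-colorable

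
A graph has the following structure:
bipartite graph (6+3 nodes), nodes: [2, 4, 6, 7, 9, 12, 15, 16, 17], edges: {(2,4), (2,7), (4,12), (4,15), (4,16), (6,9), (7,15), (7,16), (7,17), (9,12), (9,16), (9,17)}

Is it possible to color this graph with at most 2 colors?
Yes, G is 2-colorable

A valid 2-coloring: color 1: [4, 7, 9]; color 2: [2, 6, 12, 15, 16, 17].
(χ(G) = 2 ≤ 2.)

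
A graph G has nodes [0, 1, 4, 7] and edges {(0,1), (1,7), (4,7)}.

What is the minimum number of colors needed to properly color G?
Clique number ω(G) = 2 (lower bound: χ ≥ ω).
The graph is bipartite (no odd cycle), so 2 colors suffice: χ(G) = 2.
A valid 2-coloring: color 1: [0, 7]; color 2: [1, 4].

χ(G) = 2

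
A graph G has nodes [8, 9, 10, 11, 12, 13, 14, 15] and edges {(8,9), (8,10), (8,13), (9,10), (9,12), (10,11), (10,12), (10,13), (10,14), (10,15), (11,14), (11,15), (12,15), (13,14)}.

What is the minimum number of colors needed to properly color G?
χ(G) = 4

Clique number ω(G) = 3 (lower bound: χ ≥ ω).
Odd cycle [9, 12, 15, 11, 14, 13, 8] needs 3 colors (χ ≥ 3).
Vertex 10 is adjacent to every vertex of [8, 9, 11, 12, 13, 14, 15], which already need 3 colors among themselves, so 10 needs a new color (χ ≥ 4).
The coloring below uses 4 colors, so χ(G) = 4.
A valid 4-coloring: color 1: [10]; color 2: [9, 13, 15]; color 3: [8, 11, 12]; color 4: [14].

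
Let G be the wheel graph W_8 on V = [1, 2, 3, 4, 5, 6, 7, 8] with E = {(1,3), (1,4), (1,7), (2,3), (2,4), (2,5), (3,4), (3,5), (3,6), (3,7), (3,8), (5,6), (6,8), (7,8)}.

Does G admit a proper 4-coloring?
Yes, G is 4-colorable

A valid 4-coloring: color 1: [3]; color 2: [2, 6, 7]; color 3: [4, 5, 8]; color 4: [1].
(χ(G) = 4 ≤ 4.)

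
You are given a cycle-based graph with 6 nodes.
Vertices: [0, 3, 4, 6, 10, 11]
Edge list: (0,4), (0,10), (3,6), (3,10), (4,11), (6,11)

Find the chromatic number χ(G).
Clique number ω(G) = 2 (lower bound: χ ≥ ω).
The graph is bipartite (no odd cycle), so 2 colors suffice: χ(G) = 2.
A valid 2-coloring: color 1: [0, 3, 11]; color 2: [4, 6, 10].

χ(G) = 2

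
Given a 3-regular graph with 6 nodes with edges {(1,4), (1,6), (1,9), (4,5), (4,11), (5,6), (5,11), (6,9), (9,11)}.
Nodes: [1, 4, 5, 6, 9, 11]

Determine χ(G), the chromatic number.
χ(G) = 3

Clique number ω(G) = 3 (lower bound: χ ≥ ω).
The clique on [1, 6, 9] has size 3, forcing χ ≥ 3, and the coloring below uses 3 colors, so χ(G) = 3.
A valid 3-coloring: color 1: [4, 9]; color 2: [1, 5]; color 3: [6, 11].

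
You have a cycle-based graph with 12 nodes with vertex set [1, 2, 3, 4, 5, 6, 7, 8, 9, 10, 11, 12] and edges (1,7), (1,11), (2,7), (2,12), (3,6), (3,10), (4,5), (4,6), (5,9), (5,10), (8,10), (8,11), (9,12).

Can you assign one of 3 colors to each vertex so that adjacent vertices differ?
A valid 3-coloring: color 1: [6, 7, 9, 10, 11]; color 2: [1, 3, 5, 8, 12]; color 3: [2, 4].
(χ(G) = 3 ≤ 3.)

Yes, G is 3-colorable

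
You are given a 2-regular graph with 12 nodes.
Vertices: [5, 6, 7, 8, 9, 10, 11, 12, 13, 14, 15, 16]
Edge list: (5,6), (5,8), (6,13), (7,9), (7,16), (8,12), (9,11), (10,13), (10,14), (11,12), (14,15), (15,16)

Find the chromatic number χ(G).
Clique number ω(G) = 2 (lower bound: χ ≥ ω).
The graph is bipartite (no odd cycle), so 2 colors suffice: χ(G) = 2.
A valid 2-coloring: color 1: [6, 7, 8, 10, 11, 15]; color 2: [5, 9, 12, 13, 14, 16].

χ(G) = 2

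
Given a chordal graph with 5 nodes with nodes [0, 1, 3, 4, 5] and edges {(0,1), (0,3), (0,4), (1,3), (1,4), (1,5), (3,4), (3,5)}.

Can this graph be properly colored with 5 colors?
A valid 5-coloring: color 1: [3]; color 2: [1]; color 3: [4, 5]; color 4: [0].
(χ(G) = 4 ≤ 5.)

Yes, G is 5-colorable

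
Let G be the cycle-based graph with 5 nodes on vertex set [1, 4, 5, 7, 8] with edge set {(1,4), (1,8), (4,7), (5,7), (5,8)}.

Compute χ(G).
χ(G) = 3

Clique number ω(G) = 2 (lower bound: χ ≥ ω).
Odd cycle [5, 7, 4, 1, 8] needs 3 colors (χ ≥ 3).
The coloring below uses 3 colors, so χ(G) = 3.
A valid 3-coloring: color 1: [1, 5]; color 2: [7, 8]; color 3: [4].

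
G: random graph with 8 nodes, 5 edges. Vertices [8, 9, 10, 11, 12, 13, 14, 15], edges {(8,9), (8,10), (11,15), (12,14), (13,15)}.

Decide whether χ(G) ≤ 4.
A valid 4-coloring: color 1: [8, 12, 15]; color 2: [9, 10, 11, 13, 14].
(χ(G) = 2 ≤ 4.)

Yes, G is 4-colorable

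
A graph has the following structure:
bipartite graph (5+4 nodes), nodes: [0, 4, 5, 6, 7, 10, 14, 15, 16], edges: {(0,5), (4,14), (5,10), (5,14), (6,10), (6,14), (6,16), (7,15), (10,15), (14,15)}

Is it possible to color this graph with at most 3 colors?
A valid 3-coloring: color 1: [0, 7, 10, 14, 16]; color 2: [4, 5, 6, 15].
(χ(G) = 2 ≤ 3.)

Yes, G is 3-colorable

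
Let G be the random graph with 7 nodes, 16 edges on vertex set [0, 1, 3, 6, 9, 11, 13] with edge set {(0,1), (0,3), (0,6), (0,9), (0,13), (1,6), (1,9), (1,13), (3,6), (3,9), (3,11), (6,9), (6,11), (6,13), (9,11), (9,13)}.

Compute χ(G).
Clique number ω(G) = 5 (lower bound: χ ≥ ω).
The clique on [0, 1, 6, 9, 13] has size 5, forcing χ ≥ 5, and the coloring below uses 5 colors, so χ(G) = 5.
A valid 5-coloring: color 1: [6]; color 2: [9]; color 3: [0, 11]; color 4: [1, 3]; color 5: [13].

χ(G) = 5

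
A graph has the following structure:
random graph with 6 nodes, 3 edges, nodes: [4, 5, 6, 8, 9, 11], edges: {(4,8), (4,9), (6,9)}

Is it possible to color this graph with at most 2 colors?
Yes, G is 2-colorable

A valid 2-coloring: color 1: [4, 5, 6, 11]; color 2: [8, 9].
(χ(G) = 2 ≤ 2.)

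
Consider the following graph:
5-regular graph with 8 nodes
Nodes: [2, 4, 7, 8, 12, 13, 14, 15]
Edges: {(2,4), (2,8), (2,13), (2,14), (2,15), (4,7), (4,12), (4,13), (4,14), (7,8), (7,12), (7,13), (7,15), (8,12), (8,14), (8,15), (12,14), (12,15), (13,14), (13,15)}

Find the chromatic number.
Clique number ω(G) = 4 (lower bound: χ ≥ ω).
The clique on [2, 4, 13, 14] has size 4, forcing χ ≥ 4, and the coloring below uses 4 colors, so χ(G) = 4.
A valid 4-coloring: color 1: [7, 14]; color 2: [2, 12]; color 3: [4, 15]; color 4: [8, 13].

χ(G) = 4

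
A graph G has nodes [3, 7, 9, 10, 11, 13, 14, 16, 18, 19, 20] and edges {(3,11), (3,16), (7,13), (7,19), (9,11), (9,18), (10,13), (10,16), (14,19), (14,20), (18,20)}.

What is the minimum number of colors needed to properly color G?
Clique number ω(G) = 2 (lower bound: χ ≥ ω).
Odd cycle [9, 18, 20, 14, 19, 7, 13, 10, 16, 3, 11] needs 3 colors (χ ≥ 3).
The coloring below uses 3 colors, so χ(G) = 3.
A valid 3-coloring: color 1: [3, 9, 13, 19, 20]; color 2: [7, 10, 11, 14, 18]; color 3: [16].

χ(G) = 3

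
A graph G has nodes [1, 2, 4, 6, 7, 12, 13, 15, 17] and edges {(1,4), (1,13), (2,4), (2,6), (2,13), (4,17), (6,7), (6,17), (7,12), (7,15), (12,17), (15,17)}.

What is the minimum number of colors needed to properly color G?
χ(G) = 2

Clique number ω(G) = 2 (lower bound: χ ≥ ω).
The graph is bipartite (no odd cycle), so 2 colors suffice: χ(G) = 2.
A valid 2-coloring: color 1: [1, 2, 7, 17]; color 2: [4, 6, 12, 13, 15].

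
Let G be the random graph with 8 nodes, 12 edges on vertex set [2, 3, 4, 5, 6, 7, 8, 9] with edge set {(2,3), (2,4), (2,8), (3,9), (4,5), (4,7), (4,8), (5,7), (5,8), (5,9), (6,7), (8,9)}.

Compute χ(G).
Clique number ω(G) = 3 (lower bound: χ ≥ ω).
The clique on [5, 8, 9] has size 3, forcing χ ≥ 3, and the coloring below uses 3 colors, so χ(G) = 3.
A valid 3-coloring: color 1: [3, 7, 8]; color 2: [4, 6, 9]; color 3: [2, 5].

χ(G) = 3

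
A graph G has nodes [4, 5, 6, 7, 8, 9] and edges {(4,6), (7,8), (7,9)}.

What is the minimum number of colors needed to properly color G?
Clique number ω(G) = 2 (lower bound: χ ≥ ω).
The graph is bipartite (no odd cycle), so 2 colors suffice: χ(G) = 2.
A valid 2-coloring: color 1: [4, 5, 7]; color 2: [6, 8, 9].

χ(G) = 2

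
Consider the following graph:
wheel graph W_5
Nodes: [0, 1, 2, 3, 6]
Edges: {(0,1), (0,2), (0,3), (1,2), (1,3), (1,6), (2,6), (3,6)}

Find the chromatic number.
χ(G) = 3

Clique number ω(G) = 3 (lower bound: χ ≥ ω).
The clique on [0, 1, 2] has size 3, forcing χ ≥ 3, and the coloring below uses 3 colors, so χ(G) = 3.
A valid 3-coloring: color 1: [1]; color 2: [2, 3]; color 3: [0, 6].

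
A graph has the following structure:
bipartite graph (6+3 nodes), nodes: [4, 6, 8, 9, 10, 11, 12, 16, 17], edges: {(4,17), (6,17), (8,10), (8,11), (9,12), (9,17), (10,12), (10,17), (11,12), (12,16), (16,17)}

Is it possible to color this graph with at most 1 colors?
No, G is not 1-colorable

Edge (8,10) forces its endpoints to differ, so 1 color is not enough.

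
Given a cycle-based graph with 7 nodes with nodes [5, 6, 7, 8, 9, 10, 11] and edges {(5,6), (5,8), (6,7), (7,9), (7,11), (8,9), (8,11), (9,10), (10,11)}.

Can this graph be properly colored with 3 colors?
A valid 3-coloring: color 1: [7, 8, 10]; color 2: [5, 9, 11]; color 3: [6].
(χ(G) = 3 ≤ 3.)

Yes, G is 3-colorable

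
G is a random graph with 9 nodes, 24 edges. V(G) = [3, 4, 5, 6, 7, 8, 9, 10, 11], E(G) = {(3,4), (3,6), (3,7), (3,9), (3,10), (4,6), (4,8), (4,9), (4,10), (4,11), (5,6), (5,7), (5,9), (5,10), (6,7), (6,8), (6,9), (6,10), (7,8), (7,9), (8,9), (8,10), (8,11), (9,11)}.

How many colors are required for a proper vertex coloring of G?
Clique number ω(G) = 4 (lower bound: χ ≥ ω).
The clique on [4, 8, 9, 11] has size 4, forcing χ ≥ 4, and the coloring below uses 4 colors, so χ(G) = 4.
A valid 4-coloring: color 1: [6, 11]; color 2: [9, 10]; color 3: [4, 7]; color 4: [3, 5, 8].

χ(G) = 4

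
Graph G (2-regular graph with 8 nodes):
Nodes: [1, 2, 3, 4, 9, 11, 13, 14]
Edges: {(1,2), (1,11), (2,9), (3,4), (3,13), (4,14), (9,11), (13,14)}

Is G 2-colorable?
Yes, G is 2-colorable

A valid 2-coloring: color 1: [2, 4, 11, 13]; color 2: [1, 3, 9, 14].
(χ(G) = 2 ≤ 2.)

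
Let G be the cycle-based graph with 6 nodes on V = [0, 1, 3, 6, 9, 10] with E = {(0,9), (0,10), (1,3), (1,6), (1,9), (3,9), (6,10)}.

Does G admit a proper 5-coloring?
Yes, G is 5-colorable

A valid 5-coloring: color 1: [1, 10]; color 2: [6, 9]; color 3: [0, 3].
(χ(G) = 3 ≤ 5.)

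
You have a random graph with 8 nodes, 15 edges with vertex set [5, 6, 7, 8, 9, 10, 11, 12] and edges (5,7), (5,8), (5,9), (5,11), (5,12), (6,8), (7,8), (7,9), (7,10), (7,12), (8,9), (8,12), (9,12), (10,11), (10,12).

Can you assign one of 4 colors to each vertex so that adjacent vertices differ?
The clique on vertices [5, 7, 8, 9, 12] has size 5 > 4, so it alone needs 5 colors.

No, G is not 4-colorable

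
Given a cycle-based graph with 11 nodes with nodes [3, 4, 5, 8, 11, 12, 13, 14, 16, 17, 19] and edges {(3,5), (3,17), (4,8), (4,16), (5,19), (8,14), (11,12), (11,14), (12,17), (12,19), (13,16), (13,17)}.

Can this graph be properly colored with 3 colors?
Yes, G is 3-colorable

A valid 3-coloring: color 1: [5, 8, 11, 16, 17]; color 2: [3, 4, 12, 13, 14]; color 3: [19].
(χ(G) = 3 ≤ 3.)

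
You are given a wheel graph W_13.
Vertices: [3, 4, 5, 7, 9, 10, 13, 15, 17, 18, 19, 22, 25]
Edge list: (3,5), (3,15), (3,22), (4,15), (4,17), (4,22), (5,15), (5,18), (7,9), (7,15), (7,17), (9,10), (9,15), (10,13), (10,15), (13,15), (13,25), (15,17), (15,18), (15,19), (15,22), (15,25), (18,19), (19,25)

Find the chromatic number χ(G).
χ(G) = 3

Clique number ω(G) = 3 (lower bound: χ ≥ ω).
The clique on [3, 5, 15] has size 3, forcing χ ≥ 3, and the coloring below uses 3 colors, so χ(G) = 3.
A valid 3-coloring: color 1: [15]; color 2: [5, 9, 13, 17, 19, 22]; color 3: [3, 4, 7, 10, 18, 25].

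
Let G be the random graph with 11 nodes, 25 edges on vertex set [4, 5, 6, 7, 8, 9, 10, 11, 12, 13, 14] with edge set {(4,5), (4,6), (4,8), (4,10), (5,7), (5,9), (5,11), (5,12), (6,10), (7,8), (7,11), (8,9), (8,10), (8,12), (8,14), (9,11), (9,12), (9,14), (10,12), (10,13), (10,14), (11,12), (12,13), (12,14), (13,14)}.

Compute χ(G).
χ(G) = 4

Clique number ω(G) = 4 (lower bound: χ ≥ ω).
The clique on [8, 9, 12, 14] has size 4, forcing χ ≥ 4, and the coloring below uses 4 colors, so χ(G) = 4.
A valid 4-coloring: color 1: [4, 7, 12]; color 2: [5, 6, 8, 13]; color 3: [9, 10]; color 4: [11, 14].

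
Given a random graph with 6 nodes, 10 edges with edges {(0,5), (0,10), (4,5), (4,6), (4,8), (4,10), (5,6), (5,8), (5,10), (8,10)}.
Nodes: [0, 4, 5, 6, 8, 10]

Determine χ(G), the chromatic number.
χ(G) = 4

Clique number ω(G) = 4 (lower bound: χ ≥ ω).
The clique on [4, 5, 8, 10] has size 4, forcing χ ≥ 4, and the coloring below uses 4 colors, so χ(G) = 4.
A valid 4-coloring: color 1: [5]; color 2: [0, 4]; color 3: [6, 10]; color 4: [8].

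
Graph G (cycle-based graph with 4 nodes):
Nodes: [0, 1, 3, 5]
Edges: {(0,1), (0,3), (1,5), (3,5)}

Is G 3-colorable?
A valid 3-coloring: color 1: [0, 5]; color 2: [1, 3].
(χ(G) = 2 ≤ 3.)

Yes, G is 3-colorable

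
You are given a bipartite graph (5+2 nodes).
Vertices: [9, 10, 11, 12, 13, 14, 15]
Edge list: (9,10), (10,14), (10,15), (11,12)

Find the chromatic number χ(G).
χ(G) = 2

Clique number ω(G) = 2 (lower bound: χ ≥ ω).
The graph is bipartite (no odd cycle), so 2 colors suffice: χ(G) = 2.
A valid 2-coloring: color 1: [10, 11, 13]; color 2: [9, 12, 14, 15].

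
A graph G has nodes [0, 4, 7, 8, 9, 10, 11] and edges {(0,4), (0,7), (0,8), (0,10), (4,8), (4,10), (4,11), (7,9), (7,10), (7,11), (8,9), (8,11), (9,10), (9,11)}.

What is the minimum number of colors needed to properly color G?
Clique number ω(G) = 3 (lower bound: χ ≥ ω).
Suppose a proper 3-coloring c exists. The clique [0, 4, 8] takes 3 distinct colors; by symmetry let c(0) = 1, c(4) = 2, c(8) = 3.
- Vertex 10: neighbors [0, 4] already have colors [1, 2] ⇒ c(10) = 3.
- Vertex 7: neighbors [0, 10] already have colors [1, 3] ⇒ c(7) = 2.
- Vertex 9: neighbors [7, 8] already have colors [2, 3] ⇒ c(9) = 1.
- Vertex 11: neighbors [9, 4, 8] already have colors [1, 2, 3] — all 3 colors blocked. Contradiction.
The forced assignments end in a contradiction, so G has no proper 3-coloring (χ ≥ 4).
The coloring below uses 4 colors, so χ(G) = 4.
A valid 4-coloring: color 1: [0, 9]; color 2: [7, 8]; color 3: [10, 11]; color 4: [4].

χ(G) = 4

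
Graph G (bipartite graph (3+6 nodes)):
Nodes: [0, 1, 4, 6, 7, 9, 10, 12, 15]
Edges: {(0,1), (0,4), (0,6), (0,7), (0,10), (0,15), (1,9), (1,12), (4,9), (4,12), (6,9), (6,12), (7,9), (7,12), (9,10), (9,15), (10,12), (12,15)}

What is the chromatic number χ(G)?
Clique number ω(G) = 2 (lower bound: χ ≥ ω).
The graph is bipartite (no odd cycle), so 2 colors suffice: χ(G) = 2.
A valid 2-coloring: color 1: [0, 9, 12]; color 2: [1, 4, 6, 7, 10, 15].

χ(G) = 2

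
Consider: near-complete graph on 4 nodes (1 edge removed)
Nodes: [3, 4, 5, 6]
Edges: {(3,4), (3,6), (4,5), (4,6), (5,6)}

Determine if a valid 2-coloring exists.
The clique on vertices [3, 4, 6] has size 3 > 2, so it alone needs 3 colors.

No, G is not 2-colorable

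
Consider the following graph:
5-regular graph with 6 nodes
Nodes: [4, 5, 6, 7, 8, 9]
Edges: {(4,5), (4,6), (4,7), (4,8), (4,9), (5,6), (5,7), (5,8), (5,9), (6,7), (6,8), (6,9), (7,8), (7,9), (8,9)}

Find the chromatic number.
Clique number ω(G) = 6 (lower bound: χ ≥ ω).
The clique on [4, 5, 6, 7, 8, 9] has size 6, forcing χ ≥ 6, and the coloring below uses 6 colors, so χ(G) = 6.
A valid 6-coloring: color 1: [8]; color 2: [5]; color 3: [9]; color 4: [6]; color 5: [7]; color 6: [4].

χ(G) = 6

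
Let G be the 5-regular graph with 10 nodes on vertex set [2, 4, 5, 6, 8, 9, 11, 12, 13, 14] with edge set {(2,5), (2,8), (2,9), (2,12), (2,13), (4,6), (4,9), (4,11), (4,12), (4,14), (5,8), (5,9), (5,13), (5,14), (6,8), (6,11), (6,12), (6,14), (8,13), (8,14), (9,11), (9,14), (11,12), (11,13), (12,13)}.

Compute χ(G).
χ(G) = 4

Clique number ω(G) = 4 (lower bound: χ ≥ ω).
The clique on [2, 5, 8, 13] has size 4, forcing χ ≥ 4, and the coloring below uses 4 colors, so χ(G) = 4.
A valid 4-coloring: color 1: [5, 6]; color 2: [8, 9, 12]; color 3: [2, 11, 14]; color 4: [4, 13].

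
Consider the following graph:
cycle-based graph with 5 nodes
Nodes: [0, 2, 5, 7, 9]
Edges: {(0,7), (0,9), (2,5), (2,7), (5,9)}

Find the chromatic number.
Clique number ω(G) = 2 (lower bound: χ ≥ ω).
Odd cycle [2, 7, 0, 9, 5] needs 3 colors (χ ≥ 3).
The coloring below uses 3 colors, so χ(G) = 3.
A valid 3-coloring: color 1: [2, 9]; color 2: [5, 7]; color 3: [0].

χ(G) = 3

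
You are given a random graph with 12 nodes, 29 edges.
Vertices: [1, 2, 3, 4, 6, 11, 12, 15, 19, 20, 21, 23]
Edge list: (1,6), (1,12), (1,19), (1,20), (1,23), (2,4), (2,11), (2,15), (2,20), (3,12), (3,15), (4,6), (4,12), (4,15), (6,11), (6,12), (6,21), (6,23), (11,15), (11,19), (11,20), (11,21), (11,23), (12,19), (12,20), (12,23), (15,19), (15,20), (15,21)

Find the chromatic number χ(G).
χ(G) = 4

Clique number ω(G) = 4 (lower bound: χ ≥ ω).
The clique on [1, 6, 12, 23] has size 4, forcing χ ≥ 4, and the coloring below uses 4 colors, so χ(G) = 4.
A valid 4-coloring: color 1: [12, 15]; color 2: [1, 3, 4, 11]; color 3: [6, 19, 20]; color 4: [2, 21, 23].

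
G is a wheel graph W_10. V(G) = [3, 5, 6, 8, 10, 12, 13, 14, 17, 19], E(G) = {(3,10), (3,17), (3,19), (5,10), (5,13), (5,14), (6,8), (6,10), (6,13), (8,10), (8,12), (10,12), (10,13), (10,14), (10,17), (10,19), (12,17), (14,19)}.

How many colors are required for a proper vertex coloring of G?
χ(G) = 4

Clique number ω(G) = 3 (lower bound: χ ≥ ω).
Odd cycle [14, 19, 3, 17, 12, 8, 6, 13, 5] needs 3 colors (χ ≥ 3).
Vertex 10 is adjacent to every vertex of [3, 5, 6, 8, 12, 13, 14, 17, 19], which already need 3 colors among themselves, so 10 needs a new color (χ ≥ 4).
The coloring below uses 4 colors, so χ(G) = 4.
A valid 4-coloring: color 1: [10]; color 2: [3, 12, 13, 14]; color 3: [5, 8, 17, 19]; color 4: [6].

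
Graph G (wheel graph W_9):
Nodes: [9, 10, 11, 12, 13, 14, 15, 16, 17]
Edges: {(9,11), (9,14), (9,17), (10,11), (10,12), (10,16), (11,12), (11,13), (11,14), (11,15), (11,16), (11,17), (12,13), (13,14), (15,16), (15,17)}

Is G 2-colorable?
No, G is not 2-colorable

The clique on vertices [9, 11, 17] has size 3 > 2, so it alone needs 3 colors.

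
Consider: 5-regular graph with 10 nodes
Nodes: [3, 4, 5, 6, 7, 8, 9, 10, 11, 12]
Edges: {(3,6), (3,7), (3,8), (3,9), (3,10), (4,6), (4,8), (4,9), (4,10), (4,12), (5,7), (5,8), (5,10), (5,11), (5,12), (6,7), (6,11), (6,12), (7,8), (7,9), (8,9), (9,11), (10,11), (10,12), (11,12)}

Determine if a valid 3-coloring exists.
The clique on vertices [3, 7, 8, 9] has size 4 > 3, so it alone needs 4 colors.

No, G is not 3-colorable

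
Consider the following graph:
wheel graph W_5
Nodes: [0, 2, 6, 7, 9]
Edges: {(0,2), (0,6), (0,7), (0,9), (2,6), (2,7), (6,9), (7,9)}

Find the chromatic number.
Clique number ω(G) = 3 (lower bound: χ ≥ ω).
The clique on [0, 6, 9] has size 3, forcing χ ≥ 3, and the coloring below uses 3 colors, so χ(G) = 3.
A valid 3-coloring: color 1: [0]; color 2: [2, 9]; color 3: [6, 7].

χ(G) = 3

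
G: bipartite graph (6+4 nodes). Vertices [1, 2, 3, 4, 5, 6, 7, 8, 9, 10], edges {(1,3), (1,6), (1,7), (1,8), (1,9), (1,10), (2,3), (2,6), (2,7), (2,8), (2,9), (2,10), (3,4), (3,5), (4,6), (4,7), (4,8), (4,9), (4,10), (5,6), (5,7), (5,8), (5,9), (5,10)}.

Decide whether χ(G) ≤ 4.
A valid 4-coloring: color 1: [1, 2, 4, 5]; color 2: [3, 6, 7, 8, 9, 10].
(χ(G) = 2 ≤ 4.)

Yes, G is 4-colorable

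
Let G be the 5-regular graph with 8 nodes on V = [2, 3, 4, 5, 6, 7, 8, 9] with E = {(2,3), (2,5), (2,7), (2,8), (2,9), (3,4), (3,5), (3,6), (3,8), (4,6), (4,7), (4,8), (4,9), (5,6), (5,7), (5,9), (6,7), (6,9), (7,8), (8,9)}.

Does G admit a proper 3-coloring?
No, G is not 3-colorable

Odd cycle [5, 6, 4, 8, 2] needs 3 colors (χ ≥ 3).
Vertex 3 is adjacent to every vertex of [2, 4, 5, 6, 8], which already need 3 colors among themselves, so 3 needs a new color (χ ≥ 4).
Hence χ(G) ≥ 4 > 3, so no proper 3-coloring exists.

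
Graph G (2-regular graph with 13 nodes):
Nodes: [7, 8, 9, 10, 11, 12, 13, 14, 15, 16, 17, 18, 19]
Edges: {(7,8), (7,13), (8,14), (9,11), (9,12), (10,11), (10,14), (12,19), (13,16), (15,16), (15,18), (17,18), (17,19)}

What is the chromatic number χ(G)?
χ(G) = 3

Clique number ω(G) = 2 (lower bound: χ ≥ ω).
Odd cycle [11, 10, 14, 8, 7, 13, 16, 15, 18, 17, 19, 12, 9] needs 3 colors (χ ≥ 3).
The coloring below uses 3 colors, so χ(G) = 3.
A valid 3-coloring: color 1: [8, 10, 12, 13, 15, 17]; color 2: [7, 9, 14, 16, 18, 19]; color 3: [11].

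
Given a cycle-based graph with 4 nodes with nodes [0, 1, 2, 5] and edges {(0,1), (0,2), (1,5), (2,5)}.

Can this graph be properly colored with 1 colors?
Edge (0,1) forces its endpoints to differ, so 1 color is not enough.

No, G is not 1-colorable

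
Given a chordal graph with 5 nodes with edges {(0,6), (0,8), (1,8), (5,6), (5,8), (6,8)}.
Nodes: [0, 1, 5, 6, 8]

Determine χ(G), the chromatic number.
Clique number ω(G) = 3 (lower bound: χ ≥ ω).
The clique on [0, 6, 8] has size 3, forcing χ ≥ 3, and the coloring below uses 3 colors, so χ(G) = 3.
A valid 3-coloring: color 1: [8]; color 2: [1, 6]; color 3: [0, 5].

χ(G) = 3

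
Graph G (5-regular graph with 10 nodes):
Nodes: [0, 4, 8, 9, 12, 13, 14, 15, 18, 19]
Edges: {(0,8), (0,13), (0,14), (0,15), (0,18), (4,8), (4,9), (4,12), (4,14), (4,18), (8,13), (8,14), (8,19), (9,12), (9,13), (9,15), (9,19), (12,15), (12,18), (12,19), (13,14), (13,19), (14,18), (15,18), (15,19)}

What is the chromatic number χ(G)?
Clique number ω(G) = 4 (lower bound: χ ≥ ω).
The clique on [0, 8, 13, 14] has size 4, forcing χ ≥ 4, and the coloring below uses 4 colors, so χ(G) = 4.
A valid 4-coloring: color 1: [14, 15]; color 2: [0, 4, 19]; color 3: [8, 9, 18]; color 4: [12, 13].

χ(G) = 4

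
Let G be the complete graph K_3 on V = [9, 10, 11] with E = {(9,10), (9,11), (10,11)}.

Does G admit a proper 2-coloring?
The clique on vertices [9, 10, 11] has size 3 > 2, so it alone needs 3 colors.

No, G is not 2-colorable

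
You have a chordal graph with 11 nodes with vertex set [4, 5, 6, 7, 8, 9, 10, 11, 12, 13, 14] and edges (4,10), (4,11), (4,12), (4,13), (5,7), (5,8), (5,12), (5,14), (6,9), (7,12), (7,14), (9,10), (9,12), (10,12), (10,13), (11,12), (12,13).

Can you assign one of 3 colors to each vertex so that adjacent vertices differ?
The clique on vertices [4, 10, 12, 13] has size 4 > 3, so it alone needs 4 colors.

No, G is not 3-colorable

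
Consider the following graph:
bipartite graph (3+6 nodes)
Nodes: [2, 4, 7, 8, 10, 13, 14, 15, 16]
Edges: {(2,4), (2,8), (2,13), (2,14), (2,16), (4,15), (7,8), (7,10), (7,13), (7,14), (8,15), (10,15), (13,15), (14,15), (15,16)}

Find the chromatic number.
χ(G) = 2

Clique number ω(G) = 2 (lower bound: χ ≥ ω).
The graph is bipartite (no odd cycle), so 2 colors suffice: χ(G) = 2.
A valid 2-coloring: color 1: [2, 7, 15]; color 2: [4, 8, 10, 13, 14, 16].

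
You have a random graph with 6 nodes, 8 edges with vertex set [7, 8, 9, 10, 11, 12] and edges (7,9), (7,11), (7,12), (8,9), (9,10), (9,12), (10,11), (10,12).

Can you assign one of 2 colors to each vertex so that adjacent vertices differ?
No, G is not 2-colorable

The clique on vertices [9, 10, 12] has size 3 > 2, so it alone needs 3 colors.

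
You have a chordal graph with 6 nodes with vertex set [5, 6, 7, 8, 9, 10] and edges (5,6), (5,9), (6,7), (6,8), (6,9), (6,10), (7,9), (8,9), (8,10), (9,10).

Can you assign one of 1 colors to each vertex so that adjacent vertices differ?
No, G is not 1-colorable

The clique on vertices [6, 8, 9, 10] has size 4 > 1, so it alone needs 4 colors.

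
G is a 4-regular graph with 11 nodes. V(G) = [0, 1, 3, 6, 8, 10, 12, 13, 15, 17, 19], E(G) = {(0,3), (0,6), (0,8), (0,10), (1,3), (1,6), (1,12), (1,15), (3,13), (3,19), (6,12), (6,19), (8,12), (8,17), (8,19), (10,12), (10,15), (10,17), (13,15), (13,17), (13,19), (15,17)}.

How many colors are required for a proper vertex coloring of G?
Clique number ω(G) = 3 (lower bound: χ ≥ ω).
The clique on [1, 6, 12] has size 3, forcing χ ≥ 3, and the coloring below uses 3 colors, so χ(G) = 3.
A valid 3-coloring: color 1: [3, 12, 15]; color 2: [0, 1, 17, 19]; color 3: [6, 8, 10, 13].

χ(G) = 3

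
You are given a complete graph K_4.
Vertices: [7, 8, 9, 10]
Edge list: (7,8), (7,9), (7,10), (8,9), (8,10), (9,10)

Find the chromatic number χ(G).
χ(G) = 4

Clique number ω(G) = 4 (lower bound: χ ≥ ω).
The clique on [7, 8, 9, 10] has size 4, forcing χ ≥ 4, and the coloring below uses 4 colors, so χ(G) = 4.
A valid 4-coloring: color 1: [10]; color 2: [7]; color 3: [8]; color 4: [9].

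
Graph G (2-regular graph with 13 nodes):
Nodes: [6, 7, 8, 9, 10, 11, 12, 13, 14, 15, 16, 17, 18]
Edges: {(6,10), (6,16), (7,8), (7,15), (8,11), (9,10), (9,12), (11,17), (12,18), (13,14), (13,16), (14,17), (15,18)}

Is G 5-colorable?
Yes, G is 5-colorable

A valid 5-coloring: color 1: [7, 10, 11, 14, 16, 18]; color 2: [6, 8, 12, 13, 15, 17]; color 3: [9].
(χ(G) = 3 ≤ 5.)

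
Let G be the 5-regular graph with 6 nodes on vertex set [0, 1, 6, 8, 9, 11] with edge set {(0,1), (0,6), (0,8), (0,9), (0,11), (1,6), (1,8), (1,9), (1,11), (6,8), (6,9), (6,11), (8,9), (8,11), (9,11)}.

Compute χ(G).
χ(G) = 6

Clique number ω(G) = 6 (lower bound: χ ≥ ω).
The clique on [0, 1, 6, 8, 9, 11] has size 6, forcing χ ≥ 6, and the coloring below uses 6 colors, so χ(G) = 6.
A valid 6-coloring: color 1: [1]; color 2: [9]; color 3: [6]; color 4: [8]; color 5: [0]; color 6: [11].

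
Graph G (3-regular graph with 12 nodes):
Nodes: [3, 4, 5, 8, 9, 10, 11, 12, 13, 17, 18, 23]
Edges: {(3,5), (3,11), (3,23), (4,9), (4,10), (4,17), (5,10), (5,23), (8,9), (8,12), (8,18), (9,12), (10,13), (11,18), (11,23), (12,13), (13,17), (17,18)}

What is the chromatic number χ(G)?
Clique number ω(G) = 3 (lower bound: χ ≥ ω).
The clique on [3, 11, 23] has size 3, forcing χ ≥ 3, and the coloring below uses 3 colors, so χ(G) = 3.
A valid 3-coloring: color 1: [3, 10, 12, 18]; color 2: [4, 5, 8, 11, 13]; color 3: [9, 17, 23].

χ(G) = 3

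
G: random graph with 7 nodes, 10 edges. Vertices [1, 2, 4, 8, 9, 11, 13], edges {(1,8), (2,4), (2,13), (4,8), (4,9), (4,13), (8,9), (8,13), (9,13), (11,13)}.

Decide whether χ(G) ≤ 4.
Yes, G is 4-colorable

A valid 4-coloring: color 1: [1, 13]; color 2: [4, 11]; color 3: [2, 8]; color 4: [9].
(χ(G) = 4 ≤ 4.)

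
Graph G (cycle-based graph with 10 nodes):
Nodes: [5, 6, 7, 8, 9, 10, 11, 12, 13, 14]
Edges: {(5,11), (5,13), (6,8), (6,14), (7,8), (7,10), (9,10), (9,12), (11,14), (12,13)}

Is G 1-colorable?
No, G is not 1-colorable

Edge (5,11) forces its endpoints to differ, so 1 color is not enough.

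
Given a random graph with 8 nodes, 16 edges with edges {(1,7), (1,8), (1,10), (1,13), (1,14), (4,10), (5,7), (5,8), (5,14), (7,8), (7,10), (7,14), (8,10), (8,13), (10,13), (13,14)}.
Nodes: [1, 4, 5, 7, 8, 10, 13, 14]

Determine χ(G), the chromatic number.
Clique number ω(G) = 4 (lower bound: χ ≥ ω).
The clique on [1, 8, 10, 13] has size 4, forcing χ ≥ 4, and the coloring below uses 4 colors, so χ(G) = 4.
A valid 4-coloring: color 1: [4, 8, 14]; color 2: [7, 13]; color 3: [1, 5]; color 4: [10].

χ(G) = 4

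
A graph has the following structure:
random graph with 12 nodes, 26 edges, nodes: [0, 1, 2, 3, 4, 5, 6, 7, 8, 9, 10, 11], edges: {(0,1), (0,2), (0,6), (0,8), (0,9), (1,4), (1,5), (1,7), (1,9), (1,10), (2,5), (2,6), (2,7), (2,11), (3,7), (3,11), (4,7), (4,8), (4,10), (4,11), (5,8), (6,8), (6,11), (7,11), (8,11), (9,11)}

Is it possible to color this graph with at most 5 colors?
A valid 5-coloring: color 1: [1, 11]; color 2: [2, 3, 4, 9]; color 3: [7, 8, 10]; color 4: [0, 5]; color 5: [6].
(χ(G) = 4 ≤ 5.)

Yes, G is 5-colorable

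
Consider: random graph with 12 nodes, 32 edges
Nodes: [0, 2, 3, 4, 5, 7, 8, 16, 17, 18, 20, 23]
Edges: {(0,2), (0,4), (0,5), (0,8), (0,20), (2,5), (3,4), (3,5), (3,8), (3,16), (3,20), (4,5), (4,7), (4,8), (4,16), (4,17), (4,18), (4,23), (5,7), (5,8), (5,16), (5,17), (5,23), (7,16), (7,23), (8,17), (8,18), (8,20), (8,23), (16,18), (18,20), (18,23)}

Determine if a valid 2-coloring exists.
No, G is not 2-colorable

The clique on vertices [4, 8, 18, 23] has size 4 > 2, so it alone needs 4 colors.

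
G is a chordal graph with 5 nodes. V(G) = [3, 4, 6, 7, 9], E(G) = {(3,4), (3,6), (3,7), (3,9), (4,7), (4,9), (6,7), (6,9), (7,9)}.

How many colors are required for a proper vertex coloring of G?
χ(G) = 4

Clique number ω(G) = 4 (lower bound: χ ≥ ω).
The clique on [3, 4, 7, 9] has size 4, forcing χ ≥ 4, and the coloring below uses 4 colors, so χ(G) = 4.
A valid 4-coloring: color 1: [3]; color 2: [9]; color 3: [7]; color 4: [4, 6].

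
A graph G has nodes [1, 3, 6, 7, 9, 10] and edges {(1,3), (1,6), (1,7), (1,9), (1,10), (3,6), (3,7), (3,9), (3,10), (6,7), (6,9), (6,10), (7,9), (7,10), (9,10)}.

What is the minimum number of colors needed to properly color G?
χ(G) = 6

Clique number ω(G) = 6 (lower bound: χ ≥ ω).
The clique on [1, 3, 6, 7, 9, 10] has size 6, forcing χ ≥ 6, and the coloring below uses 6 colors, so χ(G) = 6.
A valid 6-coloring: color 1: [6]; color 2: [1]; color 3: [7]; color 4: [3]; color 5: [9]; color 6: [10].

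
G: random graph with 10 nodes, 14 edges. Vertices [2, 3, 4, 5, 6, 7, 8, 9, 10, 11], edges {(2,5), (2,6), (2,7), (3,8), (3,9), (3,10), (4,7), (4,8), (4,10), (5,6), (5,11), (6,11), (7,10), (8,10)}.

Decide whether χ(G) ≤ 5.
A valid 5-coloring: color 1: [2, 9, 10, 11]; color 2: [3, 4, 6]; color 3: [5, 7, 8].
(χ(G) = 3 ≤ 5.)

Yes, G is 5-colorable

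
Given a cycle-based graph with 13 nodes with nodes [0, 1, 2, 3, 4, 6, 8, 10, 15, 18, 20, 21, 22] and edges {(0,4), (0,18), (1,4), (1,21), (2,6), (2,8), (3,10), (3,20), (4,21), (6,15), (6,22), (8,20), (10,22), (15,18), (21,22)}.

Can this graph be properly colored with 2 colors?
No, G is not 2-colorable

The clique on vertices [1, 4, 21] has size 3 > 2, so it alone needs 3 colors.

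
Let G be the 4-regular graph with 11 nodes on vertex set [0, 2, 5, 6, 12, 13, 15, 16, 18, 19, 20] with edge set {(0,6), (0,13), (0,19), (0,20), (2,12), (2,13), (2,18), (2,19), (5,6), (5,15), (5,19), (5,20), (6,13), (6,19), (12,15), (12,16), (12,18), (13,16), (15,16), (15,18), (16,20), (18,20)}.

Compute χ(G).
Clique number ω(G) = 3 (lower bound: χ ≥ ω).
The clique on [0, 6, 19] has size 3, forcing χ ≥ 3, and the coloring below uses 3 colors, so χ(G) = 3.
A valid 3-coloring: color 1: [0, 5, 16, 18]; color 2: [12, 13, 19, 20]; color 3: [2, 6, 15].

χ(G) = 3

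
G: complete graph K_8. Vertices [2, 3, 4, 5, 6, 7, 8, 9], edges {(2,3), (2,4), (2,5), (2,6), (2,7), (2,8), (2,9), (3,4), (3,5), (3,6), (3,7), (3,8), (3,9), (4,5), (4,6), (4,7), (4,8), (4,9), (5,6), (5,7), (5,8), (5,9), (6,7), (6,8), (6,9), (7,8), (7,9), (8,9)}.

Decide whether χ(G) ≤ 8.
Yes, G is 8-colorable

A valid 8-coloring: color 1: [4]; color 2: [3]; color 3: [9]; color 4: [7]; color 5: [2]; color 6: [5]; color 7: [8]; color 8: [6].
(χ(G) = 8 ≤ 8.)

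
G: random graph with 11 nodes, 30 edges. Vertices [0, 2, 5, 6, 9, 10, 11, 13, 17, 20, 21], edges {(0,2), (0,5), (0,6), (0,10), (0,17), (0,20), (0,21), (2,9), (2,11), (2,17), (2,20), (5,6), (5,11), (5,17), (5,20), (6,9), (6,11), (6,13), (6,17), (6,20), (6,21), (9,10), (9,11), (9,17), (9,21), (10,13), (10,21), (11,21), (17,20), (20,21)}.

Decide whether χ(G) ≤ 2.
No, G is not 2-colorable

The clique on vertices [0, 5, 6, 17, 20] has size 5 > 2, so it alone needs 5 colors.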